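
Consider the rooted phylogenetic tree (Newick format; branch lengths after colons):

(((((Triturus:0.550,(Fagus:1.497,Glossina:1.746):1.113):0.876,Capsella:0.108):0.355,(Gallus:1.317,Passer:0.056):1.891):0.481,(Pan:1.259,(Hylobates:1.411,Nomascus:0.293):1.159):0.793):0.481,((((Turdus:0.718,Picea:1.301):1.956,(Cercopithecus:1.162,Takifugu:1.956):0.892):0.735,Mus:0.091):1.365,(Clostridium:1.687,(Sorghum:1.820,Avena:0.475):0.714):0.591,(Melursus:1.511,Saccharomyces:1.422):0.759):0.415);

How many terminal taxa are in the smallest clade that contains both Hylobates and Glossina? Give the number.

The MRCA of Hylobates and Glossina is the node subtending ((((Triturus,(Fagus,Glossina)),Capsella),(Gallus,Passer)),(Pan,(Hylobates,Nomascus))).
That clade contains 9 terminal taxa: Capsella, Fagus, Gallus, Glossina, Hylobates, Nomascus, Pan, Passer, Triturus.

9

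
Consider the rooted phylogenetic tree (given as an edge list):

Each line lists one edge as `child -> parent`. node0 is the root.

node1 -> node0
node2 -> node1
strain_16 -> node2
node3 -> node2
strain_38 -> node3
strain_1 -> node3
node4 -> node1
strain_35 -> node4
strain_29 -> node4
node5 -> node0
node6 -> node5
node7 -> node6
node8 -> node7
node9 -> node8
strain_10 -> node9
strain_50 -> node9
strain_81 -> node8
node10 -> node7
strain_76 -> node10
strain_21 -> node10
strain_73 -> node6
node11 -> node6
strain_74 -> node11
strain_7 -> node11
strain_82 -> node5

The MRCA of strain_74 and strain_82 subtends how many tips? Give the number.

9

The MRCA of strain_74 and strain_82 is the node subtending (((((strain_10,strain_50),strain_81),(strain_76,strain_21)),strain_73,(strain_74,strain_7)),strain_82).
That clade contains 9 terminal taxa: strain_10, strain_21, strain_50, strain_7, strain_73, strain_74, strain_76, strain_81, strain_82.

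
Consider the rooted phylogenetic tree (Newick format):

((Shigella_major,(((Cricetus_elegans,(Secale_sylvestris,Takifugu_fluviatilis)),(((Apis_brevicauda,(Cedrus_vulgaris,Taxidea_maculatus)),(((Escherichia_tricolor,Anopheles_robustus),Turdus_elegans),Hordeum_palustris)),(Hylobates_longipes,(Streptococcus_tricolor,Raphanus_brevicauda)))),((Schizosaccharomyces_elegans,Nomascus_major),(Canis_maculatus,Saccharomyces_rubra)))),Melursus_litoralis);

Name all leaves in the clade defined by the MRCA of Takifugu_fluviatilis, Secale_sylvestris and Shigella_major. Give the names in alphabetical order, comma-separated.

Anopheles_robustus, Apis_brevicauda, Canis_maculatus, Cedrus_vulgaris, Cricetus_elegans, Escherichia_tricolor, Hordeum_palustris, Hylobates_longipes, Nomascus_major, Raphanus_brevicauda, Saccharomyces_rubra, Schizosaccharomyces_elegans, Secale_sylvestris, Shigella_major, Streptococcus_tricolor, Takifugu_fluviatilis, Taxidea_maculatus, Turdus_elegans

Tracing Takifugu_fluviatilis: it sits inside (Secale_sylvestris,Takifugu_fluviatilis).
Tracing Secale_sylvestris: it sits inside (Secale_sylvestris,Takifugu_fluviatilis).
Tracing Shigella_major: it sits inside (Shigella_major,(((Cricetus_elegans,(Secale_sylvestris,Takifugu_fluviatilis)),(((Apis_brevicauda,(Cedrus_vulgaris,Taxidea_maculatus)),(((Escherichia_tricolor,Anopheles_robustus),Turdus_elegans),Hordeum_palustris)),(Hylobates_longipes,(Streptococcus_tricolor,Raphanus_brevicauda)))),((Schizosaccharomyces_elegans,Nomascus_major),(Canis_maculatus,Saccharomyces_rubra)))).
The smallest clade enclosing all 3 is (Shigella_major,(((Cricetus_elegans,(Secale_sylvestris,Takifugu_fluviatilis)),(((Apis_brevicauda,(Cedrus_vulgaris,Taxidea_maculatus)),(((Escherichia_tricolor,Anopheles_robustus),Turdus_elegans),Hordeum_palustris)),(Hylobates_longipes,(Streptococcus_tricolor,Raphanus_brevicauda)))),((Schizosaccharomyces_elegans,Nomascus_major),(Canis_maculatus,Saccharomyces_rubra)))); the answer is its 18 terminal taxa in alphabetical order.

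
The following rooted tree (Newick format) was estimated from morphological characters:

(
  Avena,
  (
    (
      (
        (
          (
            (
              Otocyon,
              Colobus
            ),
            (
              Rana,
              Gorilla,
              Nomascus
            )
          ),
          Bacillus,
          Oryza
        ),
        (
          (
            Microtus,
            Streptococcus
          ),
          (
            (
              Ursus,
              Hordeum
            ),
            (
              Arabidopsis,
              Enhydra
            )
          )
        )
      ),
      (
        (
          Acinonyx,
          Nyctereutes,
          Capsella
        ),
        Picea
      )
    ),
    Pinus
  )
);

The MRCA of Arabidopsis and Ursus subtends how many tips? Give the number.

The MRCA of Arabidopsis and Ursus is the node subtending ((Ursus,Hordeum),(Arabidopsis,Enhydra)).
That clade contains 4 terminal taxa: Arabidopsis, Enhydra, Hordeum, Ursus.

4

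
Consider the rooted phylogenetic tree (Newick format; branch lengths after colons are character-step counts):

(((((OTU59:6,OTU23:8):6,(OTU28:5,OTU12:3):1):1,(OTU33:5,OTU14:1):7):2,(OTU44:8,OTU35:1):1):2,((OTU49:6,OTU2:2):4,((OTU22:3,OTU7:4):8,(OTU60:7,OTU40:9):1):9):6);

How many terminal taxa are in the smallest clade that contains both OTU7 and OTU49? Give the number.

6

The MRCA of OTU7 and OTU49 is the node subtending ((OTU49,OTU2),((OTU22,OTU7),(OTU60,OTU40))).
That clade contains 6 terminal taxa: OTU2, OTU22, OTU40, OTU49, OTU60, OTU7.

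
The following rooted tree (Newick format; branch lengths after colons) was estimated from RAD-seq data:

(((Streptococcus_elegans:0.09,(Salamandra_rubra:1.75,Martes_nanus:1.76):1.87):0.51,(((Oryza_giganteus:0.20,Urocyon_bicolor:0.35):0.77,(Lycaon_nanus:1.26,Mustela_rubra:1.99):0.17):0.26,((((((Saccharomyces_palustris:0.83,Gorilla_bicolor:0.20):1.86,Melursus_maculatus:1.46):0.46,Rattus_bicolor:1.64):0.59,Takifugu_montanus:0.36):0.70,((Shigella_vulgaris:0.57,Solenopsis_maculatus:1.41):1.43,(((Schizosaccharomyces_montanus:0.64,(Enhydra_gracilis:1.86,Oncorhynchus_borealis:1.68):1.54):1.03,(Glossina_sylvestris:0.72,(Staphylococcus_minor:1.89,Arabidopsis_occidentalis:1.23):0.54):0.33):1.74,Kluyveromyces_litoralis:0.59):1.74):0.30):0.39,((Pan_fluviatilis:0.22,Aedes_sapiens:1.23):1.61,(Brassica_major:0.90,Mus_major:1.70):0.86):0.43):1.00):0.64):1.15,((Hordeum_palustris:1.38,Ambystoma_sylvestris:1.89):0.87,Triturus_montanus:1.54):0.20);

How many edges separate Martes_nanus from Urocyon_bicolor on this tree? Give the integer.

The MRCA of Martes_nanus and Urocyon_bicolor is the node subtending ((Streptococcus_elegans,(Salamandra_rubra,Martes_nanus)),(((Oryza_giganteus,Urocyon_bicolor),(Lycaon_nanus,Mustela_rubra)),((((((Saccharomyces_palustris,Gorilla_bicolor),Melursus_maculatus),Rattus_bicolor),Takifugu_montanus),((Shigella_vulgaris,Solenopsis_maculatus),(((Schizosaccharomyces_montanus,(Enhydra_gracilis,Oncorhynchus_borealis)),(Glossina_sylvestris,(Staphylococcus_minor,Arabidopsis_occidentalis))),Kluyveromyces_litoralis))),((Pan_fluviatilis,Aedes_sapiens),(Brassica_major,Mus_major))))).
From Martes_nanus up to that node: 3 branches. From Urocyon_bicolor up to the same node: 4 branches. Total: 3 + 4 = 7.

7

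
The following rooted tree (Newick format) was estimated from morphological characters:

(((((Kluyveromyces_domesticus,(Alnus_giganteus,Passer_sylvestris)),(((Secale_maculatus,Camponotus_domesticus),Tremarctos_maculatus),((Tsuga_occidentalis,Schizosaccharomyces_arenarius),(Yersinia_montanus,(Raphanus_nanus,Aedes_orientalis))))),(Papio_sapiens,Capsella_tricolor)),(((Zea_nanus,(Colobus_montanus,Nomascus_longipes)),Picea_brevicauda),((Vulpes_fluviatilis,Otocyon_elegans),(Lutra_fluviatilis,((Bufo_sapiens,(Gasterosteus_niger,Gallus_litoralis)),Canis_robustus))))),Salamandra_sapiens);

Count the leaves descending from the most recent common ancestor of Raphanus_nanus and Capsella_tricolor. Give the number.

The MRCA of Raphanus_nanus and Capsella_tricolor is the node subtending (((Kluyveromyces_domesticus,(Alnus_giganteus,Passer_sylvestris)),(((Secale_maculatus,Camponotus_domesticus),Tremarctos_maculatus),((Tsuga_occidentalis,Schizosaccharomyces_arenarius),(Yersinia_montanus,(Raphanus_nanus,Aedes_orientalis))))),(Papio_sapiens,Capsella_tricolor)).
That clade contains 13 terminal taxa: Aedes_orientalis, Alnus_giganteus, Camponotus_domesticus, Capsella_tricolor, Kluyveromyces_domesticus, Papio_sapiens, Passer_sylvestris, Raphanus_nanus, Schizosaccharomyces_arenarius, Secale_maculatus, Tremarctos_maculatus, Tsuga_occidentalis, Yersinia_montanus.

13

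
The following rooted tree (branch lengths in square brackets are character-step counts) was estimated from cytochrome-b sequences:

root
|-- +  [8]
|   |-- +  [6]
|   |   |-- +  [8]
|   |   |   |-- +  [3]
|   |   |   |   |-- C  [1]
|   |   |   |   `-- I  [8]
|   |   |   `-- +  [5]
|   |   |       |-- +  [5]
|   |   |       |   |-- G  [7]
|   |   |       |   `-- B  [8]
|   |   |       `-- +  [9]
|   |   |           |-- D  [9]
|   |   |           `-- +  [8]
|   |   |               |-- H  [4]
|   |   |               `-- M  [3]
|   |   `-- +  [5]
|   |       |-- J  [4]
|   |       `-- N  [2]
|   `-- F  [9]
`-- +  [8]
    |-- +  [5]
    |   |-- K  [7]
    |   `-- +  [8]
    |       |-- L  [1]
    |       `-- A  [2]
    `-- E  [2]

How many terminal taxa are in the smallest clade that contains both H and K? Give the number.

The MRCA of H and K is the root, so the clade is the entire tree.
That clade contains 14 terminal taxa: A, B, C, D, E, F, G, H, I, J, K, L, M, N.

14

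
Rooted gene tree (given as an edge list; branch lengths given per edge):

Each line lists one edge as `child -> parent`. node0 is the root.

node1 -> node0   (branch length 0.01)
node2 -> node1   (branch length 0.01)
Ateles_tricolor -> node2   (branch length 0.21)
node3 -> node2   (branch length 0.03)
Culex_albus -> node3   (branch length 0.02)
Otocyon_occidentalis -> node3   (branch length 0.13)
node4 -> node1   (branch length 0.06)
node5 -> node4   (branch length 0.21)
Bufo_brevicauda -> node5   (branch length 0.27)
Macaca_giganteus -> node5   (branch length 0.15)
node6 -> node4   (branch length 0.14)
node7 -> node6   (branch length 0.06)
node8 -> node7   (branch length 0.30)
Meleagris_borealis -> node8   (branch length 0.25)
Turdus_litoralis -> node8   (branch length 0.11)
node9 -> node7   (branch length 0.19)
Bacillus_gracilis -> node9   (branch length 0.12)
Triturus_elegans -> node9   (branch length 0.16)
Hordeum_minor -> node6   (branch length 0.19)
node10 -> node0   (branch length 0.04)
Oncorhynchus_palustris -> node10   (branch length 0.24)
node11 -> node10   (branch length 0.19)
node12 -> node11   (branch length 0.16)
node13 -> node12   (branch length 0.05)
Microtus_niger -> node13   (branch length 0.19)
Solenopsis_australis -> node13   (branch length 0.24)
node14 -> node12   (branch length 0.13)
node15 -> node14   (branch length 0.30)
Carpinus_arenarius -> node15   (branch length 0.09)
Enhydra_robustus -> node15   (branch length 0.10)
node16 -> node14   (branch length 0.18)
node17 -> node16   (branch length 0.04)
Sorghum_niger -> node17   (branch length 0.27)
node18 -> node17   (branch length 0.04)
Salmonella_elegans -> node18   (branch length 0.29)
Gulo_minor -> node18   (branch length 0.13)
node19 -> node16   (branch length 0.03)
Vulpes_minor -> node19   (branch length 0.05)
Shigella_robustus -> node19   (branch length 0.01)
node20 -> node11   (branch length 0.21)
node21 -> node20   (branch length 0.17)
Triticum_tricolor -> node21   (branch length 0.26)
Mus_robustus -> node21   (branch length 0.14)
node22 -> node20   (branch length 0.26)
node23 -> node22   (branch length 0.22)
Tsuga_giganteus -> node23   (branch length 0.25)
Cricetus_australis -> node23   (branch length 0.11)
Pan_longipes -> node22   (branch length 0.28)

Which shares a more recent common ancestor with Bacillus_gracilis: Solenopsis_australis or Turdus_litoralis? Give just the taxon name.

The MRCA of Bacillus_gracilis and Turdus_litoralis subtends ((Meleagris_borealis,Turdus_litoralis),(Bacillus_gracilis,Triturus_elegans)) (4 taxa).
The MRCA of Bacillus_gracilis and Solenopsis_australis is the root, subtending the entire tree (25 taxa).
The first is nested inside the second, so Bacillus_gracilis shares a more recent common ancestor with Turdus_litoralis.

Turdus_litoralis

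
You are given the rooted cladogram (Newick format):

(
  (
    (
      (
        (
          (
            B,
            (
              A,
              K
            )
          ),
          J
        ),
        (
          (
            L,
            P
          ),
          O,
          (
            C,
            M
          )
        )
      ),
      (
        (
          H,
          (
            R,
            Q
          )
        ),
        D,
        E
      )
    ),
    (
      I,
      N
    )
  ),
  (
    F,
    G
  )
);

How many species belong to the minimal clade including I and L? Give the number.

16

The MRCA of I and L is the node subtending (((((B,(A,K)),J),((L,P),O,(C,M))),((H,(R,Q)),D,E)),(I,N)).
That clade contains 16 terminal taxa: A, B, C, D, E, H, I, J, K, L, M, N, O, P, Q, R.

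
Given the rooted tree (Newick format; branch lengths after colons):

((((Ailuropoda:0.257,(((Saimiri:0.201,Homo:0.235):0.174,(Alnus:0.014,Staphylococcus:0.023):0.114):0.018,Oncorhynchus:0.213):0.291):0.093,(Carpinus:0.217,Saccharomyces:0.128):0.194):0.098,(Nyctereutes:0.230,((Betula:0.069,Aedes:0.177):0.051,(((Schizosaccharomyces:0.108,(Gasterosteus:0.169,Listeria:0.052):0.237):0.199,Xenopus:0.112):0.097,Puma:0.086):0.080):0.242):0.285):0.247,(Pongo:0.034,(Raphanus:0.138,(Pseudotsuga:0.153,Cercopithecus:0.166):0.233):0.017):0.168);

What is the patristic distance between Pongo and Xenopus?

1.265

The path runs Pongo → … → MRCA → … → Xenopus; the MRCA is the root of the tree.
Branch lengths along that path: 0.034 + 0.168 + 0.247 + 0.285 + 0.242 + 0.080 + 0.097 + 0.112 = 1.265.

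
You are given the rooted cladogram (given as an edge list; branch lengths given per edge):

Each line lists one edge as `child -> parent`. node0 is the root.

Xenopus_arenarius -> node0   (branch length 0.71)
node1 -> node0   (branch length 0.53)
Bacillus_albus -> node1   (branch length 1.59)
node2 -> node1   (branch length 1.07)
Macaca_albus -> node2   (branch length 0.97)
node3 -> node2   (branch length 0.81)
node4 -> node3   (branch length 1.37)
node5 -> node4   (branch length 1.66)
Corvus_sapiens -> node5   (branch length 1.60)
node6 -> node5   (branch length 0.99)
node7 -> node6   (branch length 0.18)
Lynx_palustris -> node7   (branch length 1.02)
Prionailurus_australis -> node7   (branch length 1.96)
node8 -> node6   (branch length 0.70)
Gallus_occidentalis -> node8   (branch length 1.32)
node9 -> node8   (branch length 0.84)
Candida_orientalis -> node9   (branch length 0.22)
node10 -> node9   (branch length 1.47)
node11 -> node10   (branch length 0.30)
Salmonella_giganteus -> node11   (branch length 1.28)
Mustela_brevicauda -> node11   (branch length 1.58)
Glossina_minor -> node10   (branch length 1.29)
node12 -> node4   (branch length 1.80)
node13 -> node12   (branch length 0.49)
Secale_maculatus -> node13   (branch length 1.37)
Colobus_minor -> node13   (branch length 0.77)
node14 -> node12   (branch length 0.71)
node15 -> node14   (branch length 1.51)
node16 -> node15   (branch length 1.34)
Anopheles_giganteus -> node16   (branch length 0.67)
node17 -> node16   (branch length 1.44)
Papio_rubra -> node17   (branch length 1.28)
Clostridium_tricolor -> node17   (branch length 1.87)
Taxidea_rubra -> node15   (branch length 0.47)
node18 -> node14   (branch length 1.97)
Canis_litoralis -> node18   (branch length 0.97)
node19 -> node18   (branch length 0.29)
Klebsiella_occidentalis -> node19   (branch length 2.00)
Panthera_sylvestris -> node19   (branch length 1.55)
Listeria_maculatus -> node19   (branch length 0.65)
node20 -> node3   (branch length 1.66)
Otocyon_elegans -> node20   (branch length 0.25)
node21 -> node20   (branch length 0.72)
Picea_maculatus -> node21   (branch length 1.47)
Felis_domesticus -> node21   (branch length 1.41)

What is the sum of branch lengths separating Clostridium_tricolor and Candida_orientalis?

The path runs Clostridium_tricolor → … → MRCA → … → Candida_orientalis; the MRCA is the node subtending ((Corvus_sapiens,((Lynx_palustris,Prionailurus_australis),(Gallus_occidentalis,(Candida_orientalis,((Salmonella_giganteus,Mustela_brevicauda),Glossina_minor))))),((Secale_maculatus,Colobus_minor),(((Anopheles_giganteus,(Papio_rubra,Clostridium_tricolor)),Taxidea_rubra),(Canis_litoralis,(Klebsiella_occidentalis,Panthera_sylvestris,Listeria_maculatus))))).
Branch lengths along that path: 1.87 + 1.44 + 1.34 + 1.51 + 0.71 + 1.80 + 1.66 + 0.99 + 0.70 + 0.84 + 0.22 = 13.08.

13.08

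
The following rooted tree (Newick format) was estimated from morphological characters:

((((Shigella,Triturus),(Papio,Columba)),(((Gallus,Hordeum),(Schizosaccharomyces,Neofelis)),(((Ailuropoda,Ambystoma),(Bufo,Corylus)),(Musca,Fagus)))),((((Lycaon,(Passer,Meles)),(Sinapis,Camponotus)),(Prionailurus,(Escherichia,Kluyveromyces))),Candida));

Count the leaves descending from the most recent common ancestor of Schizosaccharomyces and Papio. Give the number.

14

The MRCA of Schizosaccharomyces and Papio is the node subtending (((Shigella,Triturus),(Papio,Columba)),(((Gallus,Hordeum),(Schizosaccharomyces,Neofelis)),(((Ailuropoda,Ambystoma),(Bufo,Corylus)),(Musca,Fagus)))).
That clade contains 14 terminal taxa: Ailuropoda, Ambystoma, Bufo, Columba, Corylus, Fagus, Gallus, Hordeum, Musca, Neofelis, Papio, Schizosaccharomyces, Shigella, Triturus.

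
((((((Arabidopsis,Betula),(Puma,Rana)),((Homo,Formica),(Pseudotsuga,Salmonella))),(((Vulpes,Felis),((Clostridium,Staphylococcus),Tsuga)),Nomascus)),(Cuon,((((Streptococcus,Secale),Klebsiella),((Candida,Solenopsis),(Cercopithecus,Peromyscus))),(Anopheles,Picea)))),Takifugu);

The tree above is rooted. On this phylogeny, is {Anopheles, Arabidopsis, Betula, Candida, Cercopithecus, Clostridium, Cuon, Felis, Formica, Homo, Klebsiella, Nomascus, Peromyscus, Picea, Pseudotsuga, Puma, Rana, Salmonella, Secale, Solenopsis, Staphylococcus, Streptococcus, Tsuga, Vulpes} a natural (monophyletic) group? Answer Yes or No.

The most recent common ancestor of these taxa subtends (((((Arabidopsis,Betula),(Puma,Rana)),((Homo,Formica),(Pseudotsuga,Salmonella))),(((Vulpes,Felis),((Clostridium,Staphylococcus),Tsuga)),Nomascus)),(Cuon,((((Streptococcus,Secale),Klebsiella),((Candida,Solenopsis),(Cercopithecus,Peromyscus))),(Anopheles,Picea)))).
That clade has exactly 24 tips — every listed taxon and nothing else — so the group is monophyletic.

Yes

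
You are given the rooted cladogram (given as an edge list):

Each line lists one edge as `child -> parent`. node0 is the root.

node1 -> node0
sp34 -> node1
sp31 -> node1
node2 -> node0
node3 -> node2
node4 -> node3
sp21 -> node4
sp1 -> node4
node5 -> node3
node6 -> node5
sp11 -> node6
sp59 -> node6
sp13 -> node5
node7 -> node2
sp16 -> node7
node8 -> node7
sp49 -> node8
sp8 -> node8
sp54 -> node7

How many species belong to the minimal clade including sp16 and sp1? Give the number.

The MRCA of sp16 and sp1 is the node subtending (((sp21,sp1),((sp11,sp59),sp13)),(sp16,(sp49,sp8),sp54)).
That clade contains 9 terminal taxa: sp1, sp11, sp13, sp16, sp21, sp49, sp54, sp59, sp8.

9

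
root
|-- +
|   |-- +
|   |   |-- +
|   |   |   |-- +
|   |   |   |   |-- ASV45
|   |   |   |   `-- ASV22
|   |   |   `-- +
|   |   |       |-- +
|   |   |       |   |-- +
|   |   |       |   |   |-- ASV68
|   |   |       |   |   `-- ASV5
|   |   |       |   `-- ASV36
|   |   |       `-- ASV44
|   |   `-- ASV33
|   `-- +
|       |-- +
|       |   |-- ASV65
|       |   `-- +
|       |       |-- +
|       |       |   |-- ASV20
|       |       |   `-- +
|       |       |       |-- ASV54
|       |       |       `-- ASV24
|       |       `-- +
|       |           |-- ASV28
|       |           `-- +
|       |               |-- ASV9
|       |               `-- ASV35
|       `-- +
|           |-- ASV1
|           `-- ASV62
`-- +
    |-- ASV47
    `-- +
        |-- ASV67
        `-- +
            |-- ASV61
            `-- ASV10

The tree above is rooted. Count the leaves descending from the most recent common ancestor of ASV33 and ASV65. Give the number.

The MRCA of ASV33 and ASV65 is the node subtending ((((ASV45,ASV22),(((ASV68,ASV5),ASV36),ASV44)),ASV33),((ASV65,((ASV20,(ASV54,ASV24)),(ASV28,(ASV9,ASV35)))),(ASV1,ASV62))).
That clade contains 16 terminal taxa: ASV1, ASV20, ASV22, ASV24, ASV28, ASV33, ASV35, ASV36, ASV44, ASV45, ASV5, ASV54, ASV62, ASV65, ASV68, ASV9.

16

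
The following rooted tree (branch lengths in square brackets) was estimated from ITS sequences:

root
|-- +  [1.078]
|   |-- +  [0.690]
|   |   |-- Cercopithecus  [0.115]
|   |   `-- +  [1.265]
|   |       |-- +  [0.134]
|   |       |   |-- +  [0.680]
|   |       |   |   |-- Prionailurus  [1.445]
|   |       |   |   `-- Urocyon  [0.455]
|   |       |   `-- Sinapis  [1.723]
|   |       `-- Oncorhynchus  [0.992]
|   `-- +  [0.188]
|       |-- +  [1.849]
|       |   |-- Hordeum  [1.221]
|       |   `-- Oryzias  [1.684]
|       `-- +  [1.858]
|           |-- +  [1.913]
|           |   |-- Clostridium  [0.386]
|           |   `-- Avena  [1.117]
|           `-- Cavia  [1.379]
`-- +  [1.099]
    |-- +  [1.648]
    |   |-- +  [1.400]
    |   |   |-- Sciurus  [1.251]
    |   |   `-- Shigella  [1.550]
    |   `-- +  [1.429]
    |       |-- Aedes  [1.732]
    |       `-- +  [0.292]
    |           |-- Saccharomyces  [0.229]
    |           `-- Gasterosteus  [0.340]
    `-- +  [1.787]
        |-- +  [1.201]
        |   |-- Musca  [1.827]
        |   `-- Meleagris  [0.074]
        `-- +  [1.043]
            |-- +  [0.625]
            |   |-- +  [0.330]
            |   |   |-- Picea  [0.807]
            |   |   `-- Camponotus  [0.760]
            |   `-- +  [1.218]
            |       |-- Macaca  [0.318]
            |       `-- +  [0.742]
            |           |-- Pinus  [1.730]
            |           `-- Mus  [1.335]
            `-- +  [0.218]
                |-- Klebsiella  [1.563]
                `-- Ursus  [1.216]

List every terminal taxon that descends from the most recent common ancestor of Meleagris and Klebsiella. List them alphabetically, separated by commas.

Tracing Meleagris: it sits inside (Musca,Meleagris).
Tracing Klebsiella: it sits inside (Klebsiella,Ursus).
The smallest clade enclosing both is ((Musca,Meleagris),(((Picea,Camponotus),(Macaca,(Pinus,Mus))),(Klebsiella,Ursus))); the answer is its 9 terminal taxa in alphabetical order.

Camponotus, Klebsiella, Macaca, Meleagris, Mus, Musca, Picea, Pinus, Ursus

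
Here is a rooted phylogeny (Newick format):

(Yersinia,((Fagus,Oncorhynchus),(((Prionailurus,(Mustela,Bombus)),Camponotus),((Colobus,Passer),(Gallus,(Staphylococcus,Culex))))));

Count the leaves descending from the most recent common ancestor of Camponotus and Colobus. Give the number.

9

The MRCA of Camponotus and Colobus is the node subtending (((Prionailurus,(Mustela,Bombus)),Camponotus),((Colobus,Passer),(Gallus,(Staphylococcus,Culex)))).
That clade contains 9 terminal taxa: Bombus, Camponotus, Colobus, Culex, Gallus, Mustela, Passer, Prionailurus, Staphylococcus.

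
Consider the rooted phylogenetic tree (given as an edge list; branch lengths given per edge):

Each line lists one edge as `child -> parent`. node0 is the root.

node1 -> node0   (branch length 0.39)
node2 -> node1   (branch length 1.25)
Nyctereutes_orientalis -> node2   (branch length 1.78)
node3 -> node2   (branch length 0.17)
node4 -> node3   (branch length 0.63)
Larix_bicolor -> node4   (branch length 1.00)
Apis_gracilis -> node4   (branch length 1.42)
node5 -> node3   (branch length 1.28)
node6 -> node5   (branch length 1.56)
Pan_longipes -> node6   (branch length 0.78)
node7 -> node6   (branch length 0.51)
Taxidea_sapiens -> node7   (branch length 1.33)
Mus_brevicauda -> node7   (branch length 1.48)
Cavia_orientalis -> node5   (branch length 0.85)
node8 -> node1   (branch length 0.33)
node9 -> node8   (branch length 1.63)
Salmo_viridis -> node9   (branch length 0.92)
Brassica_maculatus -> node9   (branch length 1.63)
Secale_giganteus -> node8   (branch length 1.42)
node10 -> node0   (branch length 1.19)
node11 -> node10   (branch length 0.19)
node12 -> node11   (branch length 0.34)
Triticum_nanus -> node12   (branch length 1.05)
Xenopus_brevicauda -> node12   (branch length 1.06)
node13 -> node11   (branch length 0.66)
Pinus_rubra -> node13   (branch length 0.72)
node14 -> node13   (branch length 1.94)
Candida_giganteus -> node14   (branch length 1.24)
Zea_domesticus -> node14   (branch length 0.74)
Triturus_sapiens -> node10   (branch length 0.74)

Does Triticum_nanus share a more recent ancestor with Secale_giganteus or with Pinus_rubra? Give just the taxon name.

Pinus_rubra

The MRCA of Triticum_nanus and Pinus_rubra subtends ((Triticum_nanus,Xenopus_brevicauda),(Pinus_rubra,(Candida_giganteus,Zea_domesticus))) (5 taxa).
The MRCA of Triticum_nanus and Secale_giganteus is the root, subtending the entire tree (16 taxa).
The first is nested inside the second, so Triticum_nanus shares a more recent common ancestor with Pinus_rubra.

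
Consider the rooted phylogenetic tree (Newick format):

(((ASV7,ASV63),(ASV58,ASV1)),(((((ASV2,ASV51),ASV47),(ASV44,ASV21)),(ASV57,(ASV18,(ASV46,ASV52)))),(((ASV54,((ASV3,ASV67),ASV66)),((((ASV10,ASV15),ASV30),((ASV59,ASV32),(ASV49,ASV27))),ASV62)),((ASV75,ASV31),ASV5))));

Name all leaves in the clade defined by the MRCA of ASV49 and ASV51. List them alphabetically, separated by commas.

Tracing ASV49: it sits inside (ASV49,ASV27).
Tracing ASV51: it sits inside (ASV2,ASV51).
The smallest clade enclosing both is (((((ASV2,ASV51),ASV47),(ASV44,ASV21)),(ASV57,(ASV18,(ASV46,ASV52)))),(((ASV54,((ASV3,ASV67),ASV66)),((((ASV10,ASV15),ASV30),((ASV59,ASV32),(ASV49,ASV27))),ASV62)),((ASV75,ASV31),ASV5))); the answer is its 24 terminal taxa in alphabetical order.

ASV10, ASV15, ASV18, ASV2, ASV21, ASV27, ASV3, ASV30, ASV31, ASV32, ASV44, ASV46, ASV47, ASV49, ASV5, ASV51, ASV52, ASV54, ASV57, ASV59, ASV62, ASV66, ASV67, ASV75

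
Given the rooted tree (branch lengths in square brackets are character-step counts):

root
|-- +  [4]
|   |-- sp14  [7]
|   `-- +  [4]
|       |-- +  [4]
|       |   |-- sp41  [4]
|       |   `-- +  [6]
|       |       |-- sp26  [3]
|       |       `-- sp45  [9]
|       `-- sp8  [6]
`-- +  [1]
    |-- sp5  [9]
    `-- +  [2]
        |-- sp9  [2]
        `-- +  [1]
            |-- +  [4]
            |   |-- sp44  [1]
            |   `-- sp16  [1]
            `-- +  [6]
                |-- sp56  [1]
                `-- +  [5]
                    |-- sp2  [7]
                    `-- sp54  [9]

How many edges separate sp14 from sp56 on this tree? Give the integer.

7

The MRCA of sp14 and sp56 is the root of the tree.
From sp14 up to that node: 2 branches. From sp56 up to the same node: 5 branches. Total: 2 + 5 = 7.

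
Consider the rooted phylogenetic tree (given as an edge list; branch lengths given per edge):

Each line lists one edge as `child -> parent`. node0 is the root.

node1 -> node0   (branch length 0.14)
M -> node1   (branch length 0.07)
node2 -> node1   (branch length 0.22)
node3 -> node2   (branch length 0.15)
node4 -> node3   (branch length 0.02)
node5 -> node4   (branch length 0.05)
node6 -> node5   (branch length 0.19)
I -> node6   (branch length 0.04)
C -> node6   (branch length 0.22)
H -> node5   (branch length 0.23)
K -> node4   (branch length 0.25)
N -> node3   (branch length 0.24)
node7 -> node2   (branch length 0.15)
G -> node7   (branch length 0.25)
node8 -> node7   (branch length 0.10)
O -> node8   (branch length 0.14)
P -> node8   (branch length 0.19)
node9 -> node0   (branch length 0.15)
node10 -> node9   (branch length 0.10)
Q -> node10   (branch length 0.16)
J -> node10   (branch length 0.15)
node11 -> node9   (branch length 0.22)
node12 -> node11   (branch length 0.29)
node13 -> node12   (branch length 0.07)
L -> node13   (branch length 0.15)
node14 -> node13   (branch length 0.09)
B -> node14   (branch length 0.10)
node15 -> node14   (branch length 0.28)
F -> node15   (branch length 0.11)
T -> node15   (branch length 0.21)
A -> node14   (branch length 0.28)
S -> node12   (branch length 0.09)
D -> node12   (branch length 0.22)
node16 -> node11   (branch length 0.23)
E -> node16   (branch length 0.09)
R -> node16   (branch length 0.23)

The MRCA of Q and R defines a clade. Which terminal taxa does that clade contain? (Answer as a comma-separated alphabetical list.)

A, B, D, E, F, J, L, Q, R, S, T

Tracing Q: it sits inside (Q,J).
Tracing R: it sits inside (E,R).
The smallest clade enclosing both is ((Q,J),(((L,(B,(F,T),A)),S,D),(E,R))); the answer is its 11 terminal taxa in alphabetical order.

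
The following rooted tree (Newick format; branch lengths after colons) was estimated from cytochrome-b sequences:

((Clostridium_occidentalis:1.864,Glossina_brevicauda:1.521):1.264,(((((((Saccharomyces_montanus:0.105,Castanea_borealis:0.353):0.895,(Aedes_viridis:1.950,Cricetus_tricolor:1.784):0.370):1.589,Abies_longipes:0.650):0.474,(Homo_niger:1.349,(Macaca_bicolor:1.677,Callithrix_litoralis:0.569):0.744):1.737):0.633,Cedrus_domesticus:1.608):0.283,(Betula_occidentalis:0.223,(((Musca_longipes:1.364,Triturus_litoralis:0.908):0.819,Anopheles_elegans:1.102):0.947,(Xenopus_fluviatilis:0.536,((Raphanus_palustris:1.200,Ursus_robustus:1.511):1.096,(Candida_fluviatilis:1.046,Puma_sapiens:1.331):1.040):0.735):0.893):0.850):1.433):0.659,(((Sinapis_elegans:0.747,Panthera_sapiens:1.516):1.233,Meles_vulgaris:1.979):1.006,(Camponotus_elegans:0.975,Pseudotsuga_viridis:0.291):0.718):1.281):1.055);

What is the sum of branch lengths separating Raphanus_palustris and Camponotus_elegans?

The path runs Raphanus_palustris → … → MRCA → … → Camponotus_elegans; the MRCA is the node subtending (((((((Saccharomyces_montanus,Castanea_borealis),(Aedes_viridis,Cricetus_tricolor)),Abies_longipes),(Homo_niger,(Macaca_bicolor,Callithrix_litoralis))),Cedrus_domesticus),(Betula_occidentalis,(((Musca_longipes,Triturus_litoralis),Anopheles_elegans),(Xenopus_fluviatilis,((Raphanus_palustris,Ursus_robustus),(Candida_fluviatilis,Puma_sapiens)))))),(((Sinapis_elegans,Panthera_sapiens),Meles_vulgaris),(Camponotus_elegans,Pseudotsuga_viridis))).
Branch lengths along that path: 1.200 + 1.096 + 0.735 + 0.893 + 0.850 + 1.433 + 0.659 + 1.281 + 0.718 + 0.975 = 9.840.

9.840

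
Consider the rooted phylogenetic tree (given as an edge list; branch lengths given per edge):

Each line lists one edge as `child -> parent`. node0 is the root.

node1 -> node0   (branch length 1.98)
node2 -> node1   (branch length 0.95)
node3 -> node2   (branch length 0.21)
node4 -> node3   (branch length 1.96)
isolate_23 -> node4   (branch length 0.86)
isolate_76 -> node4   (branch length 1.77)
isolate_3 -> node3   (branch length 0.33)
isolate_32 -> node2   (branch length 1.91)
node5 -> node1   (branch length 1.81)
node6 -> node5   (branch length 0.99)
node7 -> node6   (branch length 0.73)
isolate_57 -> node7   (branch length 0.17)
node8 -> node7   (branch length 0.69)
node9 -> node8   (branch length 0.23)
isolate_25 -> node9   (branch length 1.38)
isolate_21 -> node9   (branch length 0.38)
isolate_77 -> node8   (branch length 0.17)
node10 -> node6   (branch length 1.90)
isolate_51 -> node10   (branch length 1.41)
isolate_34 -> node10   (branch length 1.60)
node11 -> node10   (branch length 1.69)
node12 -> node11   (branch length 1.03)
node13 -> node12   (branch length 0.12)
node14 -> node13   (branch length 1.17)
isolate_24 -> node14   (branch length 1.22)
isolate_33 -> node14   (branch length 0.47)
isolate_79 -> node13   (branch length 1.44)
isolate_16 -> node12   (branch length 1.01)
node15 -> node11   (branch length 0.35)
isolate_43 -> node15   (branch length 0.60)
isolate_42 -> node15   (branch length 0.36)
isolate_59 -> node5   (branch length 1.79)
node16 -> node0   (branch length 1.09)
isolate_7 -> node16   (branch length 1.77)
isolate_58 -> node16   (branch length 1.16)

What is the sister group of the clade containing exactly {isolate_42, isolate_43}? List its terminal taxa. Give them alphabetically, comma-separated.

The clade containing exactly {isolate_42, isolate_43} attaches to the tree at the node subtending ((((isolate_24,isolate_33),isolate_79),isolate_16),(isolate_43,isolate_42)).
The other lineage descending from that same node — the sister group — is (((isolate_24,isolate_33),isolate_79),isolate_16); its 4 tips in alphabetical order are the answer.

isolate_16, isolate_24, isolate_33, isolate_79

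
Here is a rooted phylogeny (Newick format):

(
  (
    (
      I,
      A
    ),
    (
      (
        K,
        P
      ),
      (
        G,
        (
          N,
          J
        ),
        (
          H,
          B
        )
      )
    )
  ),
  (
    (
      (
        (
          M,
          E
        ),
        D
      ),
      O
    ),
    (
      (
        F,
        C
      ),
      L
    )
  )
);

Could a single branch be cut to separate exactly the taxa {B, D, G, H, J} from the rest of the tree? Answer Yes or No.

The MRCA of the listed taxa is the root, so the smallest clade containing them is the whole tree.
That clade also contains A, C, E, F, I, K, L, M, N, O, P, which are not in the proposed group, so the group is not monophyletic.

No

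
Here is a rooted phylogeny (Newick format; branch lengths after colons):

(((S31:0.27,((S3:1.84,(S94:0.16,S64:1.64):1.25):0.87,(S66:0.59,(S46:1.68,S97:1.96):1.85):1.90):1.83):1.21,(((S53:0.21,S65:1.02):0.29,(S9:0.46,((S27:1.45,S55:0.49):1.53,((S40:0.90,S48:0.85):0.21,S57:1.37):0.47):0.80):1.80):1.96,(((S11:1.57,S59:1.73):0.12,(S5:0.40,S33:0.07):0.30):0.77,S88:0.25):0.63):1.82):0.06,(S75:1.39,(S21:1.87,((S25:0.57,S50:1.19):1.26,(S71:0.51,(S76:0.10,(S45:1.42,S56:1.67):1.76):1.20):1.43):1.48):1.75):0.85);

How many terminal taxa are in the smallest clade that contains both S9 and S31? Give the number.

The MRCA of S9 and S31 is the node subtending ((S31,((S3,(S94,S64)),(S66,(S46,S97)))),(((S53,S65),(S9,((S27,S55),((S40,S48),S57)))),(((S11,S59),(S5,S33)),S88))).
That clade contains 20 terminal taxa: S11, S27, S3, S31, S33, S40, S46, S48, S5, S53, S55, S57, S59, S64, S65, S66, S88, S9, S94, S97.

20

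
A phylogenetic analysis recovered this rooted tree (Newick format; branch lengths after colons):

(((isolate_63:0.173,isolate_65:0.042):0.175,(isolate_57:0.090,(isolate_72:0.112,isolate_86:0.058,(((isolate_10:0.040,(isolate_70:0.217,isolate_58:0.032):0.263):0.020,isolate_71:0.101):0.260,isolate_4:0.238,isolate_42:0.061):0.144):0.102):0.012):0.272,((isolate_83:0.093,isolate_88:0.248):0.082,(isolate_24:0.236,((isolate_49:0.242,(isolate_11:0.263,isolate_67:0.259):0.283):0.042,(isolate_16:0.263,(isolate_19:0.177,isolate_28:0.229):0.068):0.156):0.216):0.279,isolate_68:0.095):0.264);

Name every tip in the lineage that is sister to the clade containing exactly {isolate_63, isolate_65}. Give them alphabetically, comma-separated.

The clade containing exactly {isolate_63, isolate_65} attaches to the tree at the node subtending ((isolate_63,isolate_65),(isolate_57,(isolate_72,isolate_86,(((isolate_10,(isolate_70,isolate_58)),isolate_71),isolate_4,isolate_42)))).
The other lineage descending from that same node — the sister group — is (isolate_57,(isolate_72,isolate_86,(((isolate_10,(isolate_70,isolate_58)),isolate_71),isolate_4,isolate_42))); its 9 tips in alphabetical order are the answer.

isolate_10, isolate_4, isolate_42, isolate_57, isolate_58, isolate_70, isolate_71, isolate_72, isolate_86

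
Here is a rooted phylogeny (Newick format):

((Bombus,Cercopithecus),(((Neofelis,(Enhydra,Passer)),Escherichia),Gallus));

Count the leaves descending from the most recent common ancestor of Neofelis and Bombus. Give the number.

7

The MRCA of Neofelis and Bombus is the root, so the clade is the entire tree.
That clade contains 7 terminal taxa: Bombus, Cercopithecus, Enhydra, Escherichia, Gallus, Neofelis, Passer.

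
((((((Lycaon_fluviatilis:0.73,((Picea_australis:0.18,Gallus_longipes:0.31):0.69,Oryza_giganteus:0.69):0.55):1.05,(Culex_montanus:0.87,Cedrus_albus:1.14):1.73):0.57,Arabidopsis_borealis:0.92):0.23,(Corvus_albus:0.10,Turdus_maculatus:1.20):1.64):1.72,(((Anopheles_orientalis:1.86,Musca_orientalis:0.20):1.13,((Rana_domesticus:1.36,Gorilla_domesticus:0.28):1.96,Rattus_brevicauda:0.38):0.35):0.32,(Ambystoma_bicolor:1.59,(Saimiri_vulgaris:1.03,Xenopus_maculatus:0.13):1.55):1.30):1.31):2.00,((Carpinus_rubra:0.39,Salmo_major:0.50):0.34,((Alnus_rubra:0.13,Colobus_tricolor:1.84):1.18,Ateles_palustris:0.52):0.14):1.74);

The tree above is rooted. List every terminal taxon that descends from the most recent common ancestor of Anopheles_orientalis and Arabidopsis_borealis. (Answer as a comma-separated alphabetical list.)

Tracing Anopheles_orientalis: it sits inside (Anopheles_orientalis,Musca_orientalis).
Tracing Arabidopsis_borealis: it sits inside (((Lycaon_fluviatilis,((Picea_australis,Gallus_longipes),Oryza_giganteus)),(Culex_montanus,Cedrus_albus)),Arabidopsis_borealis).
The smallest clade enclosing both is (((((Lycaon_fluviatilis,((Picea_australis,Gallus_longipes),Oryza_giganteus)),(Culex_montanus,Cedrus_albus)),Arabidopsis_borealis),(Corvus_albus,Turdus_maculatus)),(((Anopheles_orientalis,Musca_orientalis),((Rana_domesticus,Gorilla_domesticus),Rattus_brevicauda)),(Ambystoma_bicolor,(Saimiri_vulgaris,Xenopus_maculatus)))); the answer is its 17 terminal taxa in alphabetical order.

Ambystoma_bicolor, Anopheles_orientalis, Arabidopsis_borealis, Cedrus_albus, Corvus_albus, Culex_montanus, Gallus_longipes, Gorilla_domesticus, Lycaon_fluviatilis, Musca_orientalis, Oryza_giganteus, Picea_australis, Rana_domesticus, Rattus_brevicauda, Saimiri_vulgaris, Turdus_maculatus, Xenopus_maculatus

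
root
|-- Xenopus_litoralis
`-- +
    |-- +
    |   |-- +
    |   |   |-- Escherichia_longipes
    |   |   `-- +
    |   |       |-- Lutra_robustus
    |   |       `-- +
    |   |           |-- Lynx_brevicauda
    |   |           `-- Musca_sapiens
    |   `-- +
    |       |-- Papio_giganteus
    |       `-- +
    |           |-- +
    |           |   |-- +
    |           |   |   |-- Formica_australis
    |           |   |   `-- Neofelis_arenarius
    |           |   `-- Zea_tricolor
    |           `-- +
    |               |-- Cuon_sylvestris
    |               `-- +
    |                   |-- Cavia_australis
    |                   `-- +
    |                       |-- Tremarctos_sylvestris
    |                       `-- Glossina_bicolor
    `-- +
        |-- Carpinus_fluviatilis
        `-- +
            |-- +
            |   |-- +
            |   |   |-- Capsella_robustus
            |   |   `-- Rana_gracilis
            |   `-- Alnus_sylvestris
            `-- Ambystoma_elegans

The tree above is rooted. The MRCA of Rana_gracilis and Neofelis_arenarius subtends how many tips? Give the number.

17

The MRCA of Rana_gracilis and Neofelis_arenarius is the node subtending (((Escherichia_longipes,(Lutra_robustus,(Lynx_brevicauda,Musca_sapiens))),(Papio_giganteus,(((Formica_australis,Neofelis_arenarius),Zea_tricolor),(Cuon_sylvestris,(Cavia_australis,(Tremarctos_sylvestris,Glossina_bicolor)))))),(Carpinus_fluviatilis,(((Capsella_robustus,Rana_gracilis),Alnus_sylvestris),Ambystoma_elegans))).
That clade contains 17 terminal taxa: Alnus_sylvestris, Ambystoma_elegans, Capsella_robustus, Carpinus_fluviatilis, Cavia_australis, Cuon_sylvestris, Escherichia_longipes, Formica_australis, Glossina_bicolor, Lutra_robustus, Lynx_brevicauda, Musca_sapiens, Neofelis_arenarius, Papio_giganteus, Rana_gracilis, Tremarctos_sylvestris, Zea_tricolor.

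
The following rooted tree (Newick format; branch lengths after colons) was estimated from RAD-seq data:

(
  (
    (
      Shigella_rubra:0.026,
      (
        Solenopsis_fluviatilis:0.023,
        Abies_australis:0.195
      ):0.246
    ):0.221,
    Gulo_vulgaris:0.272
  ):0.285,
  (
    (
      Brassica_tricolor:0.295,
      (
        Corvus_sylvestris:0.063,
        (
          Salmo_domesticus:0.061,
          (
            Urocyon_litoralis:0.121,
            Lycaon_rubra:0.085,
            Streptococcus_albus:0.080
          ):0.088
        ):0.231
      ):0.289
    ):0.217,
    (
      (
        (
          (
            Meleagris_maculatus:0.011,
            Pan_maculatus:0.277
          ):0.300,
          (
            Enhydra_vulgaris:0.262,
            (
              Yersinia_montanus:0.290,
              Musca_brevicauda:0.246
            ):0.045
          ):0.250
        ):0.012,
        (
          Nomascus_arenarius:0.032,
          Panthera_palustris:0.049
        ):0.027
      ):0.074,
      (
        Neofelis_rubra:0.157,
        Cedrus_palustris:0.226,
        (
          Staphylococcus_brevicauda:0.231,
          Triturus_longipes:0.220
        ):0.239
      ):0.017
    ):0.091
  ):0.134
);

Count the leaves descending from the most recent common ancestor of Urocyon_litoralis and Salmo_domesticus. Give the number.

4

The MRCA of Urocyon_litoralis and Salmo_domesticus is the node subtending (Salmo_domesticus,(Urocyon_litoralis,Lycaon_rubra,Streptococcus_albus)).
That clade contains 4 terminal taxa: Lycaon_rubra, Salmo_domesticus, Streptococcus_albus, Urocyon_litoralis.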